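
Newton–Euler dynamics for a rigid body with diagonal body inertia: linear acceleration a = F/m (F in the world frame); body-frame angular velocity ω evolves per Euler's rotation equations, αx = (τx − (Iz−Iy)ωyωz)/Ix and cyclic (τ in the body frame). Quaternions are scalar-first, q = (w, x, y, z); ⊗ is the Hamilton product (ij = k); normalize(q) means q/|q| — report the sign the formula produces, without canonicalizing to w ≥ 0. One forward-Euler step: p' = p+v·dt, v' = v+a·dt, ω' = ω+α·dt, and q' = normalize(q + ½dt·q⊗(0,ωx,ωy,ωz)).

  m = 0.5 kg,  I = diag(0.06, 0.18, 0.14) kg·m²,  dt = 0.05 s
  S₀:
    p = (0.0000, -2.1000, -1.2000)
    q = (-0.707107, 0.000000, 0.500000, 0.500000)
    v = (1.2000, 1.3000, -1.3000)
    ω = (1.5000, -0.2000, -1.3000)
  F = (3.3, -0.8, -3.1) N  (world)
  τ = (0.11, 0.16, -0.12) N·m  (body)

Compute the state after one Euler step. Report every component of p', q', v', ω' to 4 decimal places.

p' = (0.0600, -2.0350, -1.2650)
q' = (-0.6875, -0.0402, 0.5216, 0.5036)
v' = (1.5300, 1.2200, -1.6100)
ω' = (1.6003, -0.1989, -1.3300)

linear accel F/m = (6.6000, -1.6000, -6.2000)
new position p' = (0.0600, -2.0350, -1.2650)
v' = v + a·dt = (1.5300, 1.2200, -1.6100)
α = I⁻¹(τ − ω×Iω) = (2.0067, 0.0222, -0.6000)
ω' = ω + α·dt = (1.6003, -0.1989, -1.3300)
2q̇ = q⊗(0,ω) = (0.7500000, -1.6106605, 0.8914214, 0.1692391)
q' = normalize(q + ½dt·q⊗(0,ω)) = (-0.6875, -0.0402, 0.5216, 0.5036)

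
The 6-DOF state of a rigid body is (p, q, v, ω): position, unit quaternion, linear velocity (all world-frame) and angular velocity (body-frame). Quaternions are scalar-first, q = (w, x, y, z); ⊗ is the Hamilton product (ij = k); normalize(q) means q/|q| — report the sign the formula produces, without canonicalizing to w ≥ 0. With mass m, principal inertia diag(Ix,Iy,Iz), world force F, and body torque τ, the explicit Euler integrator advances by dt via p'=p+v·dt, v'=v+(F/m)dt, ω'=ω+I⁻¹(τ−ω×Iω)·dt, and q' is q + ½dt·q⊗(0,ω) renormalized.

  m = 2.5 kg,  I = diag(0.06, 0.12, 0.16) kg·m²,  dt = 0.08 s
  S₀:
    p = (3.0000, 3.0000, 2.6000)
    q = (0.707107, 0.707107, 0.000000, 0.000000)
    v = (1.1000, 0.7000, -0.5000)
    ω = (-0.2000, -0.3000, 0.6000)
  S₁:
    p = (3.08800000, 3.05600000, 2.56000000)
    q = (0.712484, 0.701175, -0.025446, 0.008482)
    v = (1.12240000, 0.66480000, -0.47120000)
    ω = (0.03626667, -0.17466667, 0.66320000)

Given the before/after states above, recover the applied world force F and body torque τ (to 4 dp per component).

velocity change Δv = (0.02240000, -0.03520000, 0.02880000)
F = m·Δv/dt = (0.7000, -1.1000, 0.9000)
rate change Δω = (0.23626667, 0.12533333, 0.06320000)
gyro term ω₀×Iω₀ = (-0.0072, 0.0120, 0.0036)
applied torque τ = (0.1700, 0.2000, 0.1300)

F = (0.7000, -1.1000, 0.9000)
τ = (0.1700, 0.2000, 0.1300)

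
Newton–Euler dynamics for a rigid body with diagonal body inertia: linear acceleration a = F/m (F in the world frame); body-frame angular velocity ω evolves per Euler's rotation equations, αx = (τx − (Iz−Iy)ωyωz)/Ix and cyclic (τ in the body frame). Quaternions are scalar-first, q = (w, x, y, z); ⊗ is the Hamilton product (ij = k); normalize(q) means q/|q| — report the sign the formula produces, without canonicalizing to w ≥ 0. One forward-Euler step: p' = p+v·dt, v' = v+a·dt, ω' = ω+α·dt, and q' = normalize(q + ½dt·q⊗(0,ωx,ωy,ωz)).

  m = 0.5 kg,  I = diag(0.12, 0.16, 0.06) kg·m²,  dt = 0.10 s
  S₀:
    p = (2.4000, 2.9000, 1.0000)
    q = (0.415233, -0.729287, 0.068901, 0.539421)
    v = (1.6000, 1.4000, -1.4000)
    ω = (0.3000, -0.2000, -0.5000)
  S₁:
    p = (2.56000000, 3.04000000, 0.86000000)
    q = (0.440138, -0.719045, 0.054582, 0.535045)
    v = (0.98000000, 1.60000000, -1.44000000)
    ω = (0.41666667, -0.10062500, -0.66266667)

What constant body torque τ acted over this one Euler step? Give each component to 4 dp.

ω₁ − ω₀ = (0.11666667, 0.09937500, -0.16266667)
gyro term ω₀×Iω₀ = (-0.0100, -0.0090, -0.0024)
τ = I·(Δω/dt) + ω₀×(Iω₀) = (0.1300, 0.1500, -0.1000)

τ = (0.1300, 0.1500, -0.1000)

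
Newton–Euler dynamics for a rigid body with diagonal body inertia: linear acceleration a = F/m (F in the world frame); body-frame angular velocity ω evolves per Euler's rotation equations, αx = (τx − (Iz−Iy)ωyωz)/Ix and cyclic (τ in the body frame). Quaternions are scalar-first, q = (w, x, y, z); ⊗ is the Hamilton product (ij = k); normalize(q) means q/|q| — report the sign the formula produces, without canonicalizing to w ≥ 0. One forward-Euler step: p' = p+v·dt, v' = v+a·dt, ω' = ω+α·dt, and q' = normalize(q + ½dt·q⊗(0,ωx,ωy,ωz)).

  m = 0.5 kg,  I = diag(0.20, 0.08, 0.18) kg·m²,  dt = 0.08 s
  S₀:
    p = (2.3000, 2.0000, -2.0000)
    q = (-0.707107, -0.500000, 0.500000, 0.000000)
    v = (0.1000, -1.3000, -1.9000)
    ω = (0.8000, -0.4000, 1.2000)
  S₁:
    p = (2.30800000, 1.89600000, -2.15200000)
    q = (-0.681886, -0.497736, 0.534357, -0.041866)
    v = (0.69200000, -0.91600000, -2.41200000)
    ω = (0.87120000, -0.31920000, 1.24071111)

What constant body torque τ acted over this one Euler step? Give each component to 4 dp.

τ = (0.1300, 0.1000, 0.1300)

rate change Δω = (0.07120000, 0.08080000, 0.04071111)
ω₀×(Iω₀) = (-0.0480, 0.0192, 0.0384)
I·α + gyro = (0.1300, 0.1000, 0.1300)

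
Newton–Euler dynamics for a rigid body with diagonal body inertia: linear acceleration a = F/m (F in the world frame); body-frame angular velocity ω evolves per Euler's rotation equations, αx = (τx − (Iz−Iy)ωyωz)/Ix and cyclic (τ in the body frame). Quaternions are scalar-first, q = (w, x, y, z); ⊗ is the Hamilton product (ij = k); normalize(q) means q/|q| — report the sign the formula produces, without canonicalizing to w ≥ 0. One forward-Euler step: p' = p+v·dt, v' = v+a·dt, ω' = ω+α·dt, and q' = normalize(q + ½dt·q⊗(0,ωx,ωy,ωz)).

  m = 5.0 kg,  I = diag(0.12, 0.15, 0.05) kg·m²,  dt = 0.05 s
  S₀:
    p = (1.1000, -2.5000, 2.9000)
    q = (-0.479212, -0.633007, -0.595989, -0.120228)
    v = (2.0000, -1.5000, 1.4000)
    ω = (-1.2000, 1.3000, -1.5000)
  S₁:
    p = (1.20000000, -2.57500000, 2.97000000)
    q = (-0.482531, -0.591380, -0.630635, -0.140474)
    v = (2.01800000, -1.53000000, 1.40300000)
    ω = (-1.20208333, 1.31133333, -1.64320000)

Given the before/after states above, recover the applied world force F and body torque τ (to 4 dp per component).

rate change Δω = (-0.00208333, 0.01133333, -0.14320000)
ω₀×(Iω₀) = (0.1950, 0.1260, -0.0468)
I·α + gyro = (0.1900, 0.1600, -0.1900)
Δv = v₁−v₀ = (0.01800000, -0.03000000, 0.00300000)
m·(v₁−v₀)/dt = (1.8000, -3.0000, 0.3000)

F = (1.8000, -3.0000, 0.3000)
τ = (0.1900, 0.1600, -0.1900)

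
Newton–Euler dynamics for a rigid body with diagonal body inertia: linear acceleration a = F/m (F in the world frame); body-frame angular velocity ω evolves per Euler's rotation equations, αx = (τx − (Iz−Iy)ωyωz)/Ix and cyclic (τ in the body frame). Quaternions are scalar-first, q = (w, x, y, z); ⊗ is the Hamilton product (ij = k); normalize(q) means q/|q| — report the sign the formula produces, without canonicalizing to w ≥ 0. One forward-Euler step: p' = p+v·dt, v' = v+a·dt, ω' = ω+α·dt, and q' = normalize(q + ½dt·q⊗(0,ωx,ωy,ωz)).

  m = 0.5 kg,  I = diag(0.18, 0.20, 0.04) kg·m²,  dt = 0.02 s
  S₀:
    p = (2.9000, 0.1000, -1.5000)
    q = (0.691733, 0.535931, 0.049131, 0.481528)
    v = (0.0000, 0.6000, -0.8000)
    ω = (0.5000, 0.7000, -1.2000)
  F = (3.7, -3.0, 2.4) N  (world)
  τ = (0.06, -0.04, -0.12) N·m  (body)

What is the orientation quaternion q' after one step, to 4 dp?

2q̇ = q⊗(0,ω) = (0.2754764, -0.0501603, 1.3680943, -0.4794934)
q + ½dt·q⊗(0,ω), renormalized = (0.6944, 0.5354, 0.0628, 0.4767)

q' = (0.6944, 0.5354, 0.0628, 0.4767)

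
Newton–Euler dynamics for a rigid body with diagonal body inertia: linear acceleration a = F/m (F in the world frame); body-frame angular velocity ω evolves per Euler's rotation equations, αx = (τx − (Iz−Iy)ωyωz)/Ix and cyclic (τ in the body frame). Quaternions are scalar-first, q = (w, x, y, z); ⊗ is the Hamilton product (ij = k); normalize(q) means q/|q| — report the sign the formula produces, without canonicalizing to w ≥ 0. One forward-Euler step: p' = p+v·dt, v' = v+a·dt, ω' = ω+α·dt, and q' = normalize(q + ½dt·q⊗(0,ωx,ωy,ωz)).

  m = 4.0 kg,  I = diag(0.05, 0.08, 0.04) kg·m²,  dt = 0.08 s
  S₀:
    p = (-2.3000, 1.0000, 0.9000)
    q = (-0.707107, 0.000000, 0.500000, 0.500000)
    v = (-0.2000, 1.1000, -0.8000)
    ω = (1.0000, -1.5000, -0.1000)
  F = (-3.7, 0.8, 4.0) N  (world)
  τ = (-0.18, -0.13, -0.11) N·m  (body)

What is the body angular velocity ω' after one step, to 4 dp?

ω×(Iω) gyroscopic = (-0.0060, -0.0010, -0.0450)
α = I⁻¹(τ − ω×Iω) = (-3.4800, -1.6125, -1.6250)
ω + α·dt = (0.7216, -1.6290, -0.2300)

ω' = (0.7216, -1.6290, -0.2300)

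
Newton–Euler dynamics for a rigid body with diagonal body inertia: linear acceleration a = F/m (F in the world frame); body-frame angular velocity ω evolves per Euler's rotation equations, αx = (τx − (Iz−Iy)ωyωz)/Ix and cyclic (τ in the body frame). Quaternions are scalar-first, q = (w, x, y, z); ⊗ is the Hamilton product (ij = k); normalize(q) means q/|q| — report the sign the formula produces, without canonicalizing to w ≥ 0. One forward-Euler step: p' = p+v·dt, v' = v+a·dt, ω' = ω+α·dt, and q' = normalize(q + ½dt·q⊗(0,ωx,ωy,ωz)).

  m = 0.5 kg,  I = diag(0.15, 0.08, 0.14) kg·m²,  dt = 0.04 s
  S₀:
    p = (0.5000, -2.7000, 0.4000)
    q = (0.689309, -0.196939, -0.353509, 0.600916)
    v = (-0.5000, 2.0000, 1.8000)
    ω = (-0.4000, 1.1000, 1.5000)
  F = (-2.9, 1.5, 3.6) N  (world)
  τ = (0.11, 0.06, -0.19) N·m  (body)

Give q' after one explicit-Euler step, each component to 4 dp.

q⊗(0,ω) = (-0.5912897, -1.4669947, 0.8132820, 0.6759270)
q' = normalize(q + ½dt·q⊗(0,ω)) = (0.6770, -0.2261, -0.3370, 0.6140)

q' = (0.6770, -0.2261, -0.3370, 0.6140)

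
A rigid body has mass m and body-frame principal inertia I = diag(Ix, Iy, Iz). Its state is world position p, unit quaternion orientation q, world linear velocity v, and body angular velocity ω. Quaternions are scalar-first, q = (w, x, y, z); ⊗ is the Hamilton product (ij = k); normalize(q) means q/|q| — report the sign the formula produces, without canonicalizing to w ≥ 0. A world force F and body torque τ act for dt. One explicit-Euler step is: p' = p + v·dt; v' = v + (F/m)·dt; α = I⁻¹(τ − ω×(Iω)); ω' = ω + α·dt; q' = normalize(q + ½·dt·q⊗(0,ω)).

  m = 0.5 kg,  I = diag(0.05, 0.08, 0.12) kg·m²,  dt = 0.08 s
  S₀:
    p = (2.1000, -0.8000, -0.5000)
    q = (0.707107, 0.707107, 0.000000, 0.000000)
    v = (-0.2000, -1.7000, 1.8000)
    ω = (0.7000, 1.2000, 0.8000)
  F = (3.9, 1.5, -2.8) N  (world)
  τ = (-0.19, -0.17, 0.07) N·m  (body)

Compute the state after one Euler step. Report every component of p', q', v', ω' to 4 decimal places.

p' = (2.0840, -0.9360, -0.3560)
q' = (0.6859, 0.7254, 0.0113, 0.0565)
v' = (0.4240, -1.4600, 1.3520)
ω' = (0.3346, 1.0692, 0.8299)

α = I⁻¹(τ − ω×Iω) = (-4.5680, -1.6350, 0.3733)
ω' = ω + α·dt = (0.3346, 1.0692, 0.8299)
2q̇ = q⊗(0,ω) = (-0.4949749, 0.4949749, 0.2828428, 1.4142140)
q + ½dt·q⊗(0,ω), renormalized = (0.6859, 0.7254, 0.0113, 0.0565)
linear accel F/m = (7.8000, 3.0000, -5.6000)
p' = p + v·dt = (2.0840, -0.9360, -0.3560)
v + (F/m)dt = (0.4240, -1.4600, 1.3520)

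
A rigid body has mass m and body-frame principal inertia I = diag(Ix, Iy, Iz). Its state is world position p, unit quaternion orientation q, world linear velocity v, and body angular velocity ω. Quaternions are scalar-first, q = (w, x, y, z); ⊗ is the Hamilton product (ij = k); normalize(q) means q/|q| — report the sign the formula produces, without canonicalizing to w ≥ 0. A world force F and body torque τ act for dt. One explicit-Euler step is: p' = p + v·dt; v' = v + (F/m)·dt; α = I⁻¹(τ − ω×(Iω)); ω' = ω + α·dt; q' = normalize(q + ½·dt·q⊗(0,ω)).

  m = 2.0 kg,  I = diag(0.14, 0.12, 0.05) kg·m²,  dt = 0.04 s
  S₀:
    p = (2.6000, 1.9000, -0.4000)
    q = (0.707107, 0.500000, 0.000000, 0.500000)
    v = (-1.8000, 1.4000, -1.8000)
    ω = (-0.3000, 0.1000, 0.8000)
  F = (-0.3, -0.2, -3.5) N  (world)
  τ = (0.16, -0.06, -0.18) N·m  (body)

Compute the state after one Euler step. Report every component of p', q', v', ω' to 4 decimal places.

p' = (2.5280, 1.9560, -0.4720)
q' = (0.7020, 0.4947, -0.0096, 0.5122)
v' = (-1.8060, 1.3960, -1.8700)
ω' = (-0.2527, 0.0872, 0.6555)

a = (-0.1500, -0.1000, -1.7500)
new position p' = (2.5280, 1.9560, -0.4720)
v + (F/m)dt = (-1.8060, 1.3960, -1.8700)
α = I⁻¹(τ − ω×Iω) = (1.1829, -0.3200, -3.6120)
ω' = ω + α·dt = (-0.2527, 0.0872, 0.6555)
Hamilton product q⊗(0,ω) = (-0.2500000, -0.2621321, -0.4792893, 0.6156856)
q' = normalize(q + ½dt·q⊗(0,ω)) = (0.7020, 0.4947, -0.0096, 0.5122)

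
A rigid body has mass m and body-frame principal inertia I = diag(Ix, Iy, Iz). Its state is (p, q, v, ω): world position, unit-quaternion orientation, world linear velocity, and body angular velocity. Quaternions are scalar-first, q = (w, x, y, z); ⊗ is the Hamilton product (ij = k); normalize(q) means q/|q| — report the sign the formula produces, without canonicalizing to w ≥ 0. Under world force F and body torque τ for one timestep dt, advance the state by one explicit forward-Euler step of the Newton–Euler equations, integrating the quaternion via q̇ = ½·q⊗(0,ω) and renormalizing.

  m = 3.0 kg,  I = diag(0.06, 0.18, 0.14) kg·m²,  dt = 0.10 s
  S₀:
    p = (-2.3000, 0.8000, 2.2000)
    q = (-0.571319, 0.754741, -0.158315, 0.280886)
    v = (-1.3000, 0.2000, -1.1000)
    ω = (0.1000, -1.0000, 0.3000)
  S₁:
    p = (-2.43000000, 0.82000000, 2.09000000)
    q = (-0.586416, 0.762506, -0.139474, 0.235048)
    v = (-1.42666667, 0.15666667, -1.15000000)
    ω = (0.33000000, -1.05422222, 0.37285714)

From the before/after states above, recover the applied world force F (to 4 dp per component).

velocity change Δv = (-0.12666667, -0.04333333, -0.05000000)
m·(v₁−v₀)/dt = (-3.8000, -1.3000, -1.5000)

F = (-3.8000, -1.3000, -1.5000)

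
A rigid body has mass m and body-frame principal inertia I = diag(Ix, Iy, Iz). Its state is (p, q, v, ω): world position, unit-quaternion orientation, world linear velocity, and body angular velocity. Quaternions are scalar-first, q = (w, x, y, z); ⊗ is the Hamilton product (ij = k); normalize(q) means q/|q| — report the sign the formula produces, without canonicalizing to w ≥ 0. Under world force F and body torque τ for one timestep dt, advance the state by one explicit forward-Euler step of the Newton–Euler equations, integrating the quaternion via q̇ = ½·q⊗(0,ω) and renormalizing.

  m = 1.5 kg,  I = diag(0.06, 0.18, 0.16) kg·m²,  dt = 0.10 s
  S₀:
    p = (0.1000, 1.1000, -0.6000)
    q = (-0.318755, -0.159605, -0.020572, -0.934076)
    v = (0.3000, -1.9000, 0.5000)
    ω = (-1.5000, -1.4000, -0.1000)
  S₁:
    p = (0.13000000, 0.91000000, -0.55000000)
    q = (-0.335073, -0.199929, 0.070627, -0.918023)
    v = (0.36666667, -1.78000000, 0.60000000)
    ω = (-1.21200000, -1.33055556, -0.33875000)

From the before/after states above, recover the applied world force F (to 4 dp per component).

v₁ − v₀ = (0.06666667, 0.12000000, 0.10000000)
m·(v₁−v₀)/dt = (1.0000, 1.8000, 1.5000)

F = (1.0000, 1.8000, 1.5000)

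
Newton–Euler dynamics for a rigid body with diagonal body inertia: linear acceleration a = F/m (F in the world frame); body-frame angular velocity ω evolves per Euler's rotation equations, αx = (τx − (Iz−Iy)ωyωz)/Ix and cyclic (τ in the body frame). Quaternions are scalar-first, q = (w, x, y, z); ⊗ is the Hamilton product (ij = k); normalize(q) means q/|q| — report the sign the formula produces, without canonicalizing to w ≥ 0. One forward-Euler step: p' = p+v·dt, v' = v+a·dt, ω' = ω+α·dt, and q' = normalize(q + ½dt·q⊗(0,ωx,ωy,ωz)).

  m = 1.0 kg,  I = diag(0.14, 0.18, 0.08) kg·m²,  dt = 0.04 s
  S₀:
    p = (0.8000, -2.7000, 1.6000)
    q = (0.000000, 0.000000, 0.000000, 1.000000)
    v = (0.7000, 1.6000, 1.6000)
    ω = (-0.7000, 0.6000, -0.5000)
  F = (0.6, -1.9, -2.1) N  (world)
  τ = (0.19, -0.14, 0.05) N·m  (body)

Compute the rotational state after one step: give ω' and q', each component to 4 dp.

angular accel α = (1.1429, -0.8944, 0.8350)
ω' = ω + α·dt = (-0.6543, 0.5642, -0.4666)
2q̇ = q⊗(0,ω) = (0.5000000, -0.6000000, -0.7000000, 0.0000000)
q' = normalize(q + ½dt·q⊗(0,ω)) = (0.0100, -0.0120, -0.0140, 0.9998)

ω' = (-0.6543, 0.5642, -0.4666)
q' = (0.0100, -0.0120, -0.0140, 0.9998)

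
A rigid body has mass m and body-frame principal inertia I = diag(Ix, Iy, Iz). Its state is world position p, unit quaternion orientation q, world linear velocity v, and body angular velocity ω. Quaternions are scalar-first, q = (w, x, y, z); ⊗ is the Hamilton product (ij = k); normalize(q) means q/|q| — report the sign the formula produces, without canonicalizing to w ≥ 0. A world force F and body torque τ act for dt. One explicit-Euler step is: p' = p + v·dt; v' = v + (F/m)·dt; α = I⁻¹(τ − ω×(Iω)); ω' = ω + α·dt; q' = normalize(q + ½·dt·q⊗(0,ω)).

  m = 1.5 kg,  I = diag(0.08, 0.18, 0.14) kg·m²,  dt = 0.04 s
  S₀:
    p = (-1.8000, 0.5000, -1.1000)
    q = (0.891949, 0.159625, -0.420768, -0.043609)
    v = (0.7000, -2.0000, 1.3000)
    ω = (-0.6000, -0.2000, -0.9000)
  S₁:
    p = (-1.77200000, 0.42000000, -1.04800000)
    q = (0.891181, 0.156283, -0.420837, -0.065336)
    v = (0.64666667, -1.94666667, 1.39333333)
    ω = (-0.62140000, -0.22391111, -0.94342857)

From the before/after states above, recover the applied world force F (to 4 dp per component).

F = (-2.0000, 2.0000, 3.5000)

velocity change Δv = (-0.05333333, 0.05333333, 0.09333333)
applied force F = (-2.0000, 2.0000, 3.5000)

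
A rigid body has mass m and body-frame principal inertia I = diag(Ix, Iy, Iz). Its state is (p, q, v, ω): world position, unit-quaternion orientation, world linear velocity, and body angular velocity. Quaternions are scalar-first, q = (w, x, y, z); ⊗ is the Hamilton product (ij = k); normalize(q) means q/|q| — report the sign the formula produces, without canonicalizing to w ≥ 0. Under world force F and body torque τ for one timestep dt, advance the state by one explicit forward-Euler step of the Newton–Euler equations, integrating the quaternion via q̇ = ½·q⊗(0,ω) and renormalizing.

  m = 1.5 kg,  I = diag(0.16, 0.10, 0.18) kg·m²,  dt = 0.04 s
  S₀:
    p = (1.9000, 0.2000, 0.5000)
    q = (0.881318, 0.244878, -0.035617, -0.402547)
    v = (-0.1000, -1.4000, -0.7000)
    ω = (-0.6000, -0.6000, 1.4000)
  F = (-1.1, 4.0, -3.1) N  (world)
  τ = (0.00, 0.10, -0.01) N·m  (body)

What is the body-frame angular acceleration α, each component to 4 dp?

α = (0.4200, 0.8320, 0.0644)

gyro term ω×Iω = (-0.0672, 0.0168, -0.0216)
α = I⁻¹(τ − ω×Iω) = (0.4200, 0.8320, 0.0644)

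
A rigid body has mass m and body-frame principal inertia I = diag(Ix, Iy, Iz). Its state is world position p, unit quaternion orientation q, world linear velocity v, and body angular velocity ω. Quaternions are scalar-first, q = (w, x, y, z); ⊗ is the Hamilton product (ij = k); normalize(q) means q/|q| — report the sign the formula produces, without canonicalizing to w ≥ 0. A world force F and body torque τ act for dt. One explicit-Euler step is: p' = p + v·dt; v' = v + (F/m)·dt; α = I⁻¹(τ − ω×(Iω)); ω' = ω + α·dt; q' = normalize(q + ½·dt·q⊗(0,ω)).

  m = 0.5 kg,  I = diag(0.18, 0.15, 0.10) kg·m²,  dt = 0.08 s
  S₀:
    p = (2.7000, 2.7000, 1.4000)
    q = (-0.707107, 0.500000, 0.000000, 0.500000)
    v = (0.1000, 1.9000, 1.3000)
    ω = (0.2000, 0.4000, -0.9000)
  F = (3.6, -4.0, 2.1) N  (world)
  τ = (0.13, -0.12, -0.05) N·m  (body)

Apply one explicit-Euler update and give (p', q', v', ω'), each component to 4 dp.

precession coupling ω×(Iω) = (0.0180, -0.0144, -0.0024)
angular accel α = (0.6222, -0.7040, -0.4760)
new body rate ω' = (0.2498, 0.3437, -0.9381)
q⊗(0,ω) = (0.3500000, -0.3414214, 0.2671572, 0.8363963)
updated quaternion q' = (-0.6925, 0.4860, 0.0107, 0.5330)
a = F/m = (7.2000, -8.0000, 4.2000)
new position p' = (2.7080, 2.8520, 1.5040)
v + (F/m)dt = (0.6760, 1.2600, 1.6360)

p' = (2.7080, 2.8520, 1.5040)
q' = (-0.6925, 0.4860, 0.0107, 0.5330)
v' = (0.6760, 1.2600, 1.6360)
ω' = (0.2498, 0.3437, -0.9381)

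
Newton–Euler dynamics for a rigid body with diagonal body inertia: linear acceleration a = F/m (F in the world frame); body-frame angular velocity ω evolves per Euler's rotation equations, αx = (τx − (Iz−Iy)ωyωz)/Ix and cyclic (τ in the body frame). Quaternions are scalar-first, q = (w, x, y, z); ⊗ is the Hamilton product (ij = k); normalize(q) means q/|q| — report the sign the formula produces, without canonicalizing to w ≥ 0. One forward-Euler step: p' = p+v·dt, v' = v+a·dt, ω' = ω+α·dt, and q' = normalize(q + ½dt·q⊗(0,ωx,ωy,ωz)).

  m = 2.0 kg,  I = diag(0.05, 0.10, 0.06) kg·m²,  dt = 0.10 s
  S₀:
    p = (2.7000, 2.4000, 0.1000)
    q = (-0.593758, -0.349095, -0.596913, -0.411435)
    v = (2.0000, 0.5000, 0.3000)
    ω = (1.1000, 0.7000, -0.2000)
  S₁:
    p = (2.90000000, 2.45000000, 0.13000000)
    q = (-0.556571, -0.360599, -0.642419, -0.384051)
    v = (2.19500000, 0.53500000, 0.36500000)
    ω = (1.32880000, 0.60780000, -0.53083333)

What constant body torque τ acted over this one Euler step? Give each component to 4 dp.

rate change Δω = (0.22880000, -0.09220000, -0.33083333)
ω₀×(Iω₀) = (0.0056, 0.0022, 0.0385)
applied torque τ = (0.1200, -0.0900, -0.1600)

τ = (0.1200, -0.0900, -0.1600)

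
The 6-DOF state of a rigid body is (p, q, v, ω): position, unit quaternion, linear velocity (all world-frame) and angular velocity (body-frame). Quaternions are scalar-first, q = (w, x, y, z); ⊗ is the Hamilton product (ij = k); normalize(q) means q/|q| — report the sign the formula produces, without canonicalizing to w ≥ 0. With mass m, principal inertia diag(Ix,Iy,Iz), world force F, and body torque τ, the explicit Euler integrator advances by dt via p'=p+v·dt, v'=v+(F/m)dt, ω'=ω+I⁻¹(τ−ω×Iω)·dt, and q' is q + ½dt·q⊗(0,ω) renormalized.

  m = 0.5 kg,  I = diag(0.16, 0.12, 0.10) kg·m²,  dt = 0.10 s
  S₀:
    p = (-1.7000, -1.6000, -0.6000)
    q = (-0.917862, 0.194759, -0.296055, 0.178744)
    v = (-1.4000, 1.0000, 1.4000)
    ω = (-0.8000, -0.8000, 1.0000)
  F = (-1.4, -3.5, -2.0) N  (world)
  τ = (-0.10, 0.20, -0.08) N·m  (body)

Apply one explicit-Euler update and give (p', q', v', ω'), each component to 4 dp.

α = I⁻¹(τ − ω×Iω) = (-0.7250, 2.0667, -0.5440)
new body rate ω' = (-0.8725, -0.5933, 0.9456)
Hamilton product q⊗(0,ω) = (-0.2597808, 0.5812298, 0.3965354, -1.3105132)
q' = normalize(q + ½dt·q⊗(0,ω)) = (-0.9282, 0.2232, -0.2754, 0.1129)
p' = p + v·dt = (-1.8400, -1.5000, -0.4600)
v' = v + a·dt = (-1.6800, 0.3000, 1.0000)

p' = (-1.8400, -1.5000, -0.4600)
q' = (-0.9282, 0.2232, -0.2754, 0.1129)
v' = (-1.6800, 0.3000, 1.0000)
ω' = (-0.8725, -0.5933, 0.9456)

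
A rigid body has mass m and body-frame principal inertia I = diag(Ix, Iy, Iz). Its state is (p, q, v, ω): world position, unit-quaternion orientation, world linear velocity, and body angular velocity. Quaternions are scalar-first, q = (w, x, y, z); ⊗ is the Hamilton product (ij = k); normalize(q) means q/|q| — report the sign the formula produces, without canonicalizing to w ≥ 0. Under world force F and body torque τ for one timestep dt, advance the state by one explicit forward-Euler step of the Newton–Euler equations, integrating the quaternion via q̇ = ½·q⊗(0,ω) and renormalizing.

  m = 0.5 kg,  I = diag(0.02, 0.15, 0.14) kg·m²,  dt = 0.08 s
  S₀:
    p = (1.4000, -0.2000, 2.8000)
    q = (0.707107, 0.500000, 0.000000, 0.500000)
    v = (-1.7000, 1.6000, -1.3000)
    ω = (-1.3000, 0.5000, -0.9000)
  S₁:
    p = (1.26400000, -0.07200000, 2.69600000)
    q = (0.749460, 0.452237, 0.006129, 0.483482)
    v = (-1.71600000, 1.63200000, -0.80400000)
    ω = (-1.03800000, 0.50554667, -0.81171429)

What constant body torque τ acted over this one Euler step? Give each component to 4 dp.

τ = (0.0700, -0.1300, 0.0700)

ω₁ − ω₀ = (0.26200000, 0.00554667, 0.08828571)
precession coupling = (0.0045, -0.1404, -0.0845)
applied torque τ = (0.0700, -0.1300, 0.0700)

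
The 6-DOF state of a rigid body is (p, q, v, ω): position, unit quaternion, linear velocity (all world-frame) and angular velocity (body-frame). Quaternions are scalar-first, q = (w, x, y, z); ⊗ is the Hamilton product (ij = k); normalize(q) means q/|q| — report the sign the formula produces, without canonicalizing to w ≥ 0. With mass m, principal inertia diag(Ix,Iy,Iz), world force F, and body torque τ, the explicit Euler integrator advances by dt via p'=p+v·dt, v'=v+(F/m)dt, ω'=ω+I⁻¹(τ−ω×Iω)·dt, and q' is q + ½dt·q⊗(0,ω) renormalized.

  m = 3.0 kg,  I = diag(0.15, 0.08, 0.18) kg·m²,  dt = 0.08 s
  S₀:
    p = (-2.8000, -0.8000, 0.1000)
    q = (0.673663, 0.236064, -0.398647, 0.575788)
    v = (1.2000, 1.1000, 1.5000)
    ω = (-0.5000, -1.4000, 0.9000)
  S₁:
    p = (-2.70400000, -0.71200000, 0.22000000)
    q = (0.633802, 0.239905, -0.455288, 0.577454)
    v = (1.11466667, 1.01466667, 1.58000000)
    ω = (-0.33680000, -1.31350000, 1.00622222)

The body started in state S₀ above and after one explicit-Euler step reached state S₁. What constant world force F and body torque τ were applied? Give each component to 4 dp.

ω₁ − ω₀ = (0.16320000, 0.08650000, 0.10622222)
I·α + gyro = (0.1800, 0.1000, 0.1900)
velocity change Δv = (-0.08533333, -0.08533333, 0.08000000)
applied force F = (-3.2000, -3.2000, 3.0000)

F = (-3.2000, -3.2000, 3.0000)
τ = (0.1800, 0.1000, 0.1900)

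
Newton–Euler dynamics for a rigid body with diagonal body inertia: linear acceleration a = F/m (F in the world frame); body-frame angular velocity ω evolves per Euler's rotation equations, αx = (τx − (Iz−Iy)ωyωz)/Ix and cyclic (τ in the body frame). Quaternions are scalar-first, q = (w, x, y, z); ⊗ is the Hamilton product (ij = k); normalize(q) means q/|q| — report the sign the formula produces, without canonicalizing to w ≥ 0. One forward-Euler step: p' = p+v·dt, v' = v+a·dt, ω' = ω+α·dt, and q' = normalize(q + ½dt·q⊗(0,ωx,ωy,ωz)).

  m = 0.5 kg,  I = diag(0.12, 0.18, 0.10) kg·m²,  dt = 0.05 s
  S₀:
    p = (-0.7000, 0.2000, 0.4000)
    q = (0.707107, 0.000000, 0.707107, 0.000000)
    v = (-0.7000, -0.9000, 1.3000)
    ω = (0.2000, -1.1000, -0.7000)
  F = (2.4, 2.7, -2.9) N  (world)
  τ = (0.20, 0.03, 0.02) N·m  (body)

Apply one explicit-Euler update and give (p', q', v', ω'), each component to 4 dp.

p' = (-0.7350, 0.1550, 0.4650)
q' = (0.7262, -0.0088, 0.6873, -0.0159)
v' = (-0.4600, -0.6300, 1.0100)
ω' = (0.3090, -1.0909, -0.6834)

precession coupling ω×(Iω) = (-0.0616, -0.0028, -0.0132)
(τ − ω×Iω)/I = (2.1800, 0.1822, 0.3320)
new body rate ω' = (0.3090, -1.0909, -0.6834)
q⊗(0,ω) = (0.7778177, -0.3535535, -0.7778177, -0.6363963)
q + ½dt·q⊗(0,ω), renormalized = (0.7262, -0.0088, 0.6873, -0.0159)
linear accel F/m = (4.8000, 5.4000, -5.8000)
new position p' = (-0.7350, 0.1550, 0.4650)
v + (F/m)dt = (-0.4600, -0.6300, 1.0100)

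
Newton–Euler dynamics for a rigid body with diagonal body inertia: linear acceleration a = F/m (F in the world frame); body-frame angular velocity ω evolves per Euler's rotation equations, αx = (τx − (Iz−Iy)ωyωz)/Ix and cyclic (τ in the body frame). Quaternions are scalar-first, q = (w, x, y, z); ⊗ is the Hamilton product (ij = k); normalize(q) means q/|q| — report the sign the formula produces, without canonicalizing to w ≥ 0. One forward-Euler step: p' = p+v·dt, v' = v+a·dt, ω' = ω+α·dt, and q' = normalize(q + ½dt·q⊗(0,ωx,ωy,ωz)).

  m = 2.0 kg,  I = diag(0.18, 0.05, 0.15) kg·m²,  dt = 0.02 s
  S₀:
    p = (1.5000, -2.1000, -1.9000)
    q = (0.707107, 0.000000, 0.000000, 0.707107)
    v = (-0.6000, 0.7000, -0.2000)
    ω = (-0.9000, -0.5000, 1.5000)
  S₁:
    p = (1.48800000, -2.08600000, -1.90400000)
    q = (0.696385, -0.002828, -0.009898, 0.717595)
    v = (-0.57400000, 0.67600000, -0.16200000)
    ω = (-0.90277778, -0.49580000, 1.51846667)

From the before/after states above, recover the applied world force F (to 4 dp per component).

F = (2.6000, -2.4000, 3.8000)

velocity change Δv = (0.02600000, -0.02400000, 0.03800000)
m·(v₁−v₀)/dt = (2.6000, -2.4000, 3.8000)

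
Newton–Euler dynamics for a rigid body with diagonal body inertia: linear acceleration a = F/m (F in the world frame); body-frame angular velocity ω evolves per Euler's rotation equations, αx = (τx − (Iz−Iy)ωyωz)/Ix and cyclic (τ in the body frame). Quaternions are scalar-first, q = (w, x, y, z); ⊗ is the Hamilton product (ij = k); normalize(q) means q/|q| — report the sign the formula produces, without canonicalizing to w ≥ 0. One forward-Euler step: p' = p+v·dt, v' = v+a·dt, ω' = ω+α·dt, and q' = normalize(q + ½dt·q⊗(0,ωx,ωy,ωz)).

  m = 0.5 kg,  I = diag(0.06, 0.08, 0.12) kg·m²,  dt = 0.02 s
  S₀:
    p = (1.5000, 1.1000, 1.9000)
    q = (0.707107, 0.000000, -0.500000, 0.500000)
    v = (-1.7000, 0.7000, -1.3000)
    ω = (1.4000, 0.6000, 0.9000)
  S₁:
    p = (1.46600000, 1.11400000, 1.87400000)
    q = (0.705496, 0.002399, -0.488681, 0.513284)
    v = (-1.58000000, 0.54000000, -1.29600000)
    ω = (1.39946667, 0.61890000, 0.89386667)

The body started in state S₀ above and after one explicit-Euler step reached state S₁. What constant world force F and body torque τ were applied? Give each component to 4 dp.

v₁ − v₀ = (0.12000000, -0.16000000, 0.00400000)
m·(v₁−v₀)/dt = (3.0000, -4.0000, 0.1000)
ω₁ − ω₀ = (-0.00053333, 0.01890000, -0.00613333)
precession coupling = (0.0216, -0.0756, 0.0168)
applied torque τ = (0.0200, 0.0000, -0.0200)

F = (3.0000, -4.0000, 0.1000)
τ = (0.0200, 0.0000, -0.0200)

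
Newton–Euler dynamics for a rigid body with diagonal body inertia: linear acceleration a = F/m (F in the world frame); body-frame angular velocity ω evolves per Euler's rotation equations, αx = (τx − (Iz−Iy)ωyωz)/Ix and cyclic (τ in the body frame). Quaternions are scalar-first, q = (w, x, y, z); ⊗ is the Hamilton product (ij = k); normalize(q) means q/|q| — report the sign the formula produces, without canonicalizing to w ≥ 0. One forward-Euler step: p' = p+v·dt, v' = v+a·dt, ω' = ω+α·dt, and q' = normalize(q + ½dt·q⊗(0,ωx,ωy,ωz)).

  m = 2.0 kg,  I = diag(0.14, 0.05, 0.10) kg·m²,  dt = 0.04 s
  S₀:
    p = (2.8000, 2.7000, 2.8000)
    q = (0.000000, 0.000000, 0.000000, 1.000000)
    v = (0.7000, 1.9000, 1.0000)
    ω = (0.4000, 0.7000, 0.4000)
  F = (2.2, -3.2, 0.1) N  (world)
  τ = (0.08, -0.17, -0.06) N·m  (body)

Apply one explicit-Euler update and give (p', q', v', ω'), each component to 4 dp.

p' = (2.8280, 2.7760, 2.8400)
q' = (-0.0080, -0.0140, 0.0080, 0.9998)
v' = (0.7440, 1.8360, 1.0020)
ω' = (0.4189, 0.5589, 0.3861)

(τ − ω×Iω)/I = (0.4714, -3.5280, -0.3480)
ω + α·dt = (0.4189, 0.5589, 0.3861)
2q̇ = q⊗(0,ω) = (-0.4000000, -0.7000000, 0.4000000, 0.0000000)
q' = normalize(q + ½dt·q⊗(0,ω)) = (-0.0080, -0.0140, 0.0080, 0.9998)
new position p' = (2.8280, 2.7760, 2.8400)
new velocity v' = (0.7440, 1.8360, 1.0020)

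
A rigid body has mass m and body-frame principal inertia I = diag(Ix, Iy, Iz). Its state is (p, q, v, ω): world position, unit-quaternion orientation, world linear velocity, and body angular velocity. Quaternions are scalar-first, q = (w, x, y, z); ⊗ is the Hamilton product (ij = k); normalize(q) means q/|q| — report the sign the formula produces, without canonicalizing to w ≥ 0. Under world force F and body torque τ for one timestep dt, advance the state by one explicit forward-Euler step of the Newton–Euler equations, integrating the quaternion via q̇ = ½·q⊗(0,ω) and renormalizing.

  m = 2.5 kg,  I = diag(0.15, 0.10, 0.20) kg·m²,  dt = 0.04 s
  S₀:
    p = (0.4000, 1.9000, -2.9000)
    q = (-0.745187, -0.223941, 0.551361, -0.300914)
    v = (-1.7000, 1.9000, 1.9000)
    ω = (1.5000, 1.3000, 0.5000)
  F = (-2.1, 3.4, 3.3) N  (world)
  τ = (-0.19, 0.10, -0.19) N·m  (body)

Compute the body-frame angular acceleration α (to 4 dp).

gyro term ω×Iω = (0.0650, -0.0375, -0.0975)
angular accel α = (-1.7000, 1.3750, -0.4625)

α = (-1.7000, 1.3750, -0.4625)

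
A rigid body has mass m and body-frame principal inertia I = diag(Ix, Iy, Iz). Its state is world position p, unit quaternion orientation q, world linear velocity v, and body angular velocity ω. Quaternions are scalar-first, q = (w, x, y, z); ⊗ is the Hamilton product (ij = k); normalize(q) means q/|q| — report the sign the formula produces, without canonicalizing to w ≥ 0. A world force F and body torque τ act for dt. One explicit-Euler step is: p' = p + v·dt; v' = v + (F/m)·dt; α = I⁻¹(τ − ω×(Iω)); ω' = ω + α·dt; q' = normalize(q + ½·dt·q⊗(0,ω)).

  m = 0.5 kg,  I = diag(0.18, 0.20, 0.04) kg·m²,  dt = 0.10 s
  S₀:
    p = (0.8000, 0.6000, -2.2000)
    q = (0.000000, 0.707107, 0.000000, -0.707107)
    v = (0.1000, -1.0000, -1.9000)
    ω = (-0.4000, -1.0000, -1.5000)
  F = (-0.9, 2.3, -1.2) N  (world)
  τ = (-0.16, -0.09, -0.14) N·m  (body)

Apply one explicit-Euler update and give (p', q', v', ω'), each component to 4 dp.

a = (-1.8000, 4.6000, -2.4000)
new position p' = (0.8100, 0.5000, -2.3900)
v' = v + a·dt = (-0.0800, -0.5400, -2.1400)
ω×(Iω) gyroscopic = (-0.2400, 0.0840, 0.0080)
angular accel α = (0.4444, -0.8700, -3.7000)
ω + α·dt = (-0.3556, -1.0870, -1.8700)
2q̇ = q⊗(0,ω) = (-0.7778177, -0.7071070, 1.3435033, -0.7071070)
updated quaternion q' = (-0.0387, 0.6689, 0.0669, -0.7393)

p' = (0.8100, 0.5000, -2.3900)
q' = (-0.0387, 0.6689, 0.0669, -0.7393)
v' = (-0.0800, -0.5400, -2.1400)
ω' = (-0.3556, -1.0870, -1.8700)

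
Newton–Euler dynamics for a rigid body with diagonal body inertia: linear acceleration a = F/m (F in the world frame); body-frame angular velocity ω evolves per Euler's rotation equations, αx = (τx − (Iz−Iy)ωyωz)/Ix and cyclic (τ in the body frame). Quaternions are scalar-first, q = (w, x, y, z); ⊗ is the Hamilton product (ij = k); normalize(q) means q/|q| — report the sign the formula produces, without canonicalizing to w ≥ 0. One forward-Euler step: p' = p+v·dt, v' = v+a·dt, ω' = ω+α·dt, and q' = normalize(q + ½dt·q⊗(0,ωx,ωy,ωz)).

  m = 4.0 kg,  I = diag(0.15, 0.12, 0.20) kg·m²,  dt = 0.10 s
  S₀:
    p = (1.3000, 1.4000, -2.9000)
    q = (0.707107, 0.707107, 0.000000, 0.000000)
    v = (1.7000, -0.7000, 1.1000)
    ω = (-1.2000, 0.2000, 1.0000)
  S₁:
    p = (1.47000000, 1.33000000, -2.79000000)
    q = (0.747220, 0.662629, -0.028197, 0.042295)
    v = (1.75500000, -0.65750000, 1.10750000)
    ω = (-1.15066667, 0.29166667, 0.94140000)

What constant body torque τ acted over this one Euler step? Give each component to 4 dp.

rate change Δω = (0.04933333, 0.09166667, -0.05860000)
τ = I·(Δω/dt) + ω₀×(Iω₀) = (0.0900, 0.1700, -0.1100)

τ = (0.0900, 0.1700, -0.1100)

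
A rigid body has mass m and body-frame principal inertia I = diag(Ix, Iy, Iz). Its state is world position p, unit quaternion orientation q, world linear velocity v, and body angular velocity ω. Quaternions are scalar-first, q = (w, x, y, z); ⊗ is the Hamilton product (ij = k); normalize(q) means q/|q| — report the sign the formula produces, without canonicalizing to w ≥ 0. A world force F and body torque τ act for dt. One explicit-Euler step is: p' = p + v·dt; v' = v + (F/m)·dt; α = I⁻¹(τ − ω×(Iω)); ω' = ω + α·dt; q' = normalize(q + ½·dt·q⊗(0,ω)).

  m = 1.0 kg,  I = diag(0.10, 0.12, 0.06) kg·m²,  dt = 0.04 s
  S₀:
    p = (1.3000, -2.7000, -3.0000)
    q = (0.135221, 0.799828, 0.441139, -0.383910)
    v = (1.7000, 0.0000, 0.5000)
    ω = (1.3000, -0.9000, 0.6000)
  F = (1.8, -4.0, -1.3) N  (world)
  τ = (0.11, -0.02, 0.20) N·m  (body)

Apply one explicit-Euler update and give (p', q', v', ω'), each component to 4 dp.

p' = (1.3680, -2.7000, -2.9800)
q' = (0.1269, 0.8013, 0.4189, -0.4079)
v' = (1.7720, -0.1600, 0.4480)
ω' = (1.3310, -0.9171, 0.7489)

a = (1.8000, -4.0000, -1.3000)
p + v·dt = (1.3680, -2.7000, -2.9800)
v' = v + a·dt = (1.7720, -0.1600, 0.4480)
α = I⁻¹(τ − ω×Iω) = (0.7760, -0.4267, 3.7233)
ω' = ω + α·dt = (1.3310, -0.9171, 0.7489)
q⊗(0,ω) = (-0.4124053, 0.0949517, -1.1006787, -1.2121933)
q + ½dt·q⊗(0,ω), renormalized = (0.1269, 0.8013, 0.4189, -0.4079)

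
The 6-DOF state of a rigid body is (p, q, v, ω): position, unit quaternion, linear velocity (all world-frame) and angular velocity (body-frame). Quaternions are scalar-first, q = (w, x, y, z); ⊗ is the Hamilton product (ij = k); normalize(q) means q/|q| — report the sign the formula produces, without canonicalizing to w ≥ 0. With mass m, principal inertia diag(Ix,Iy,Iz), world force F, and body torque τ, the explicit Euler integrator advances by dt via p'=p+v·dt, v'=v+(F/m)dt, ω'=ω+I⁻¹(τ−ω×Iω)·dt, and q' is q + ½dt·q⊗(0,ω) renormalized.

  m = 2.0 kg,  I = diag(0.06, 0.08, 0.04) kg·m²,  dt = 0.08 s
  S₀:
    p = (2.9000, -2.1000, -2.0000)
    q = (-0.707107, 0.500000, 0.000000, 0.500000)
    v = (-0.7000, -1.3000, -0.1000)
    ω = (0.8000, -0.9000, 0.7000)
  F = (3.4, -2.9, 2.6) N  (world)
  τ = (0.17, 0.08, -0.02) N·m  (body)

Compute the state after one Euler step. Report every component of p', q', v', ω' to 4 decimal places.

p' = (2.8440, -2.2040, -2.0080)
q' = (-0.7360, 0.4946, 0.0274, 0.4615)
v' = (-0.5640, -1.4160, 0.0040)
ω' = (0.9931, -0.8312, 0.6888)

angular accel α = (2.4133, 0.8600, -0.1400)
new body rate ω' = (0.9931, -0.8312, 0.6888)
q⊗(0,ω) = (-0.7500000, -0.1156856, 0.6863963, -0.9449749)
q + ½dt·q⊗(0,ω), renormalized = (-0.7360, 0.4946, 0.0274, 0.4615)
a = (1.7000, -1.4500, 1.3000)
p + v·dt = (2.8440, -2.2040, -2.0080)
v' = v + a·dt = (-0.5640, -1.4160, 0.0040)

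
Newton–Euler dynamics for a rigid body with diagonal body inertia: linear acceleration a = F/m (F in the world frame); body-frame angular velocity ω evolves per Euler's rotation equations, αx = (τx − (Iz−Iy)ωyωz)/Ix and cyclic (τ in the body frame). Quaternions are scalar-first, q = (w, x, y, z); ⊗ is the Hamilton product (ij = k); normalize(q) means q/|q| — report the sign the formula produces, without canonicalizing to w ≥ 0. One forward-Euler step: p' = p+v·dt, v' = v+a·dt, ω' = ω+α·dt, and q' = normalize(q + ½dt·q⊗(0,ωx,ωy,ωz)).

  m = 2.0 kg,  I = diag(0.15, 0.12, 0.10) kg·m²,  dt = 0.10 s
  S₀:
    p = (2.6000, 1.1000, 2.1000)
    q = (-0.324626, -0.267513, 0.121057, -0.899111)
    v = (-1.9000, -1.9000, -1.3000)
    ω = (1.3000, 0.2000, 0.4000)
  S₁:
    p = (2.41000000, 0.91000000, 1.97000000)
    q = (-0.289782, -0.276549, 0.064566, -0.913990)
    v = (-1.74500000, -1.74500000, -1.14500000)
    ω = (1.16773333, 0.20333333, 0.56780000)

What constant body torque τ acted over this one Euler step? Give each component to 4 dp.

ω₁ − ω₀ = (-0.13226667, 0.00333333, 0.16780000)
ω₀×(Iω₀) = (-0.0016, 0.0260, -0.0078)
applied torque τ = (-0.2000, 0.0300, 0.1600)

τ = (-0.2000, 0.0300, 0.1600)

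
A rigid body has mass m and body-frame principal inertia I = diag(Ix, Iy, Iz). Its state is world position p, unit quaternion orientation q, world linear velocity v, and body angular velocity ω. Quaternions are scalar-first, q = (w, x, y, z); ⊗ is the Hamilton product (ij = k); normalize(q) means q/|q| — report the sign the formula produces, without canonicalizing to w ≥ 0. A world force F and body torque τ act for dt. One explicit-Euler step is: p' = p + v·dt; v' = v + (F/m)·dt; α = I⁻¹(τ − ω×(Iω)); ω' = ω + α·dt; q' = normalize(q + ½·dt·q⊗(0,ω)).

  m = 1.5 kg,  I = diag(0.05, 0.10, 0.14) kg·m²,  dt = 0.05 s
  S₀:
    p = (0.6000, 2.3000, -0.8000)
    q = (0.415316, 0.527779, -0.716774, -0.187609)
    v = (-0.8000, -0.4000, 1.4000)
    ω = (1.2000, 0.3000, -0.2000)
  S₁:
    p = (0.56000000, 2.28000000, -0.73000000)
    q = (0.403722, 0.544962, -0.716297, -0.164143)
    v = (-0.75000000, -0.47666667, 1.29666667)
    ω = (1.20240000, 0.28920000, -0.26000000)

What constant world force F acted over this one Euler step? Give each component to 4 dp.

F = (1.5000, -2.3000, -3.1000)

velocity change Δv = (0.05000000, -0.07666667, -0.10333333)
m·(v₁−v₀)/dt = (1.5000, -2.3000, -3.1000)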